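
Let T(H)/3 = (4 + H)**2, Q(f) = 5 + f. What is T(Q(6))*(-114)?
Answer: -76950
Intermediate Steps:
T(H) = 3*(4 + H)**2
T(Q(6))*(-114) = (3*(4 + (5 + 6))**2)*(-114) = (3*(4 + 11)**2)*(-114) = (3*15**2)*(-114) = (3*225)*(-114) = 675*(-114) = -76950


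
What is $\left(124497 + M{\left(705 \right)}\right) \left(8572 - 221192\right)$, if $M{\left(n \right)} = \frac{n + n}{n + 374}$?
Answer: $- \frac{28562025553260}{1079} \approx -2.6471 \cdot 10^{10}$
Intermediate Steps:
$M{\left(n \right)} = \frac{2 n}{374 + n}$
$\left(124497 + M{\left(705 \right)}\right) \left(8572 - 221192\right) = \left(124497 + 2 \cdot 705 \frac{1}{374 + 705}\right) \left(8572 - 221192\right) = \left(124497 + 2 \cdot 705 \cdot \frac{1}{1079}\right) \left(-212620\right) = \left(124497 + \frac{1410}{1079}\right) \left(-212620\right) = \frac{134333673}{1079} \left(-212620\right) = - \frac{28562025553260}{1079}$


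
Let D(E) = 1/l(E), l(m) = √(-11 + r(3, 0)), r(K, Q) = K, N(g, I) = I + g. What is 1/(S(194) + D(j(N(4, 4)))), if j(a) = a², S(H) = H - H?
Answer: 2*I*√2 ≈ 2.8284*I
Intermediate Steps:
S(H) = 0
l(m) = 2*I*√2 (l(m) = √(-11 + 3) = √(-8) = 2*I*√2)
D(E) = -I*√2/4 (D(E) = 1/(2*I*√2) = -I*√2/4)
1/(S(194) + D(j(N(4, 4)))) = 1/(0 - I*√2/4) = 1/(-I*√2/4) = 2*I*√2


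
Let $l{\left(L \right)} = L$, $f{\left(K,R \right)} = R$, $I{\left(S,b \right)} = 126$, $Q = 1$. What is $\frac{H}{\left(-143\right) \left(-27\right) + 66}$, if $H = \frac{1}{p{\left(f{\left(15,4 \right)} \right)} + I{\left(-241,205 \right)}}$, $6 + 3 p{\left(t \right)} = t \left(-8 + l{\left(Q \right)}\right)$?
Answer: $\frac{1}{450296} \approx 2.2208 \cdot 10^{-6}$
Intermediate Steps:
$p{\left(t \right)} = -2 - \frac{7 t}{3}$ ($p{\left(t \right)} = -2 + \frac{t \left(-8 + 1\right)}{3} = -2 + \frac{t \left(-7\right)}{3} = -2 + \frac{\left(-7\right) t}{3} = -2 - \frac{7 t}{3}$)
$H = \frac{3}{344}$ ($H = \frac{1}{\left(-2 - \frac{28}{3}\right) + 126} = \frac{1}{- \frac{34}{3} + 126} = \frac{1}{\frac{344}{3}} = \frac{3}{344} \approx 0.0087209$)
$\frac{H}{\left(-143\right) \left(-27\right) + 66} = \frac{3}{344 \left(\left(-143\right) \left(-27\right) + 66\right)} = \frac{3}{344 \left(3861 + 66\right)} = \frac{3}{344 \cdot 3927} = \frac{3}{344} \cdot \frac{1}{3927} = \frac{1}{450296}$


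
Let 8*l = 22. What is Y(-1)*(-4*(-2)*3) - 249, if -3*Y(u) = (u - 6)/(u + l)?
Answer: -217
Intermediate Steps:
l = 11/4 (l = (⅛)*22 = 11/4 ≈ 2.7500)
Y(u) = -(-6 + u)/(3*(11/4 + u)) (Y(u) = -(u - 6)/(3*(u + 11/4)) = -(-6 + u)/(3*(11/4 + u)))
Y(-1)*(-4*(-2)*3) - 249 = (4*(6 - 1*(-1))/(3*(11 + 4*(-1))))*(-4*(-2)*3) - 249 = (4*(6 + 1)/(3*(11 - 4)))*(8*3) - 249 = ((4/3)*7/7)*24 - 249 = ((4/3)*(⅐)*7)*24 - 249 = (4/3)*24 - 249 = 32 - 249 = -217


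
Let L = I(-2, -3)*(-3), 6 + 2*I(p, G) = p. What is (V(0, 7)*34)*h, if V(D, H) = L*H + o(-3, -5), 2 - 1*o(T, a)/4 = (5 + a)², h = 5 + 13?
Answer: 56304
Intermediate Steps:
h = 18
I(p, G) = -3 + p/2
L = 12 (L = (-3 + (½)*(-2))*(-3) = (-3 - 1)*(-3) = -4*(-3) = 12)
o(T, a) = 8 - 4*(5 + a)²
V(D, H) = 8 + 12*H (V(D, H) = 12*H + (8 - 4*(5 - 5)²) = 12*H + (8 - 4*0²) = 12*H + (8 - 4*0) = 12*H + (8 + 0) = 12*H + 8 = 8 + 12*H)
(V(0, 7)*34)*h = ((8 + 12*7)*34)*18 = ((8 + 84)*34)*18 = (92*34)*18 = 3128*18 = 56304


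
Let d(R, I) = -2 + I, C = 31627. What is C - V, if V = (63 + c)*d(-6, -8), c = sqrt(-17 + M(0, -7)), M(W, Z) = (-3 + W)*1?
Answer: 32257 + 20*I*sqrt(5) ≈ 32257.0 + 44.721*I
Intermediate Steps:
M(W, Z) = -3 + W
c = 2*I*sqrt(5) (c = sqrt(-17 + (-3 + 0)) = sqrt(-17 - 3) = sqrt(-20) = 2*I*sqrt(5) ≈ 4.4721*I)
V = -630 - 20*I*sqrt(5) (V = (63 + 2*I*sqrt(5))*(-2 - 8) = (63 + 2*I*sqrt(5))*(-10) = -630 - 20*I*sqrt(5) ≈ -630.0 - 44.721*I)
C - V = 31627 - (-630 - 20*I*sqrt(5)) = 31627 + (630 + 20*I*sqrt(5)) = 32257 + 20*I*sqrt(5)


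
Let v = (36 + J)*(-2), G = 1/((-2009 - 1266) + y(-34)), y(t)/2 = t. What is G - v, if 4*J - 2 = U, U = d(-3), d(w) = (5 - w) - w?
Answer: 524849/6686 ≈ 78.500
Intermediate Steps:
d(w) = 5 - 2*w
y(t) = 2*t
U = 11 (U = 5 - 2*(-3) = 5 + 6 = 11)
G = -1/3343 (G = 1/((-2009 - 1266) + 2*(-34)) = 1/(-3275 - 68) = 1/(-3343) = -1/3343 ≈ -0.00029913)
J = 13/4 (J = 1/2 + (1/4)*11 = 1/2 + 11/4 = 13/4 ≈ 3.2500)
v = -157/2 (v = (36 + 13/4)*(-2) = (157/4)*(-2) = -157/2 ≈ -78.500)
G - v = -1/3343 - 1*(-157/2) = -1/3343 + 157/2 = 524849/6686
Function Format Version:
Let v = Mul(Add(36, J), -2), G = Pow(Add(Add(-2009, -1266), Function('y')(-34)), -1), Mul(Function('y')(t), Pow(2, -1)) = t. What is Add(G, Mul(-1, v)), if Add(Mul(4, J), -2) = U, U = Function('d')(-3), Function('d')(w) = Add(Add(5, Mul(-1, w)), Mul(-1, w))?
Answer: Rational(524849, 6686) ≈ 78.500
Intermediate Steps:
Function('d')(w) = Add(5, Mul(-2, w))
Function('y')(t) = Mul(2, t)
U = 11 (U = Add(5, Mul(-2, -3)) = Add(5, 6) = 11)
G = Rational(-1, 3343) (G = Pow(Add(Add(-2009, -1266), Mul(2, -34)), -1) = Pow(Add(-3275, -68), -1) = Pow(-3343, -1) = Rational(-1, 3343) ≈ -0.00029913)
J = Rational(13, 4) (J = Add(Rational(1, 2), Mul(Rational(1, 4), 11)) = Add(Rational(1, 2), Rational(11, 4)) = Rational(13, 4) ≈ 3.2500)
v = Rational(-157, 2) (v = Mul(Add(36, Rational(13, 4)), -2) = Mul(Rational(157, 4), -2) = Rational(-157, 2) ≈ -78.500)
Add(G, Mul(-1, v)) = Add(Rational(-1, 3343), Mul(-1, Rational(-157, 2))) = Add(Rational(-1, 3343), Rational(157, 2)) = Rational(524849, 6686)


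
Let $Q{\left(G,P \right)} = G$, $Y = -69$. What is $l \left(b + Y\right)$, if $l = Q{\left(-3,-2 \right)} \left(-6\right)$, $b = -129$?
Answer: $-3564$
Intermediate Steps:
$l = 18$ ($l = \left(-3\right) \left(-6\right) = 18$)
$l \left(b + Y\right) = 18 \left(-129 - 69\right) = 18 \left(-198\right) = -3564$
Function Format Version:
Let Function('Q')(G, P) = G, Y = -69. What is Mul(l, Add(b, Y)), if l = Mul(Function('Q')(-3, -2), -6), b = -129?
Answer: -3564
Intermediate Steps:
l = 18 (l = Mul(-3, -6) = 18)
Mul(l, Add(b, Y)) = Mul(18, Add(-129, -69)) = Mul(18, -198) = -3564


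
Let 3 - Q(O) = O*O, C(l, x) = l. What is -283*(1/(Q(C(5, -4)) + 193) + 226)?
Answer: -10937101/171 ≈ -63960.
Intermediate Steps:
Q(O) = 3 - O² (Q(O) = 3 - O*O = 3 - O²)
-283*(1/(Q(C(5, -4)) + 193) + 226) = -283*(1/((3 - 1*5²) + 193) + 226) = -283*(1/((3 - 1*25) + 193) + 226) = -283*(1/((3 - 25) + 193) + 226) = -283*(1/(-22 + 193) + 226) = -283*(1/171 + 226) = -283*38647/171 = -10937101/171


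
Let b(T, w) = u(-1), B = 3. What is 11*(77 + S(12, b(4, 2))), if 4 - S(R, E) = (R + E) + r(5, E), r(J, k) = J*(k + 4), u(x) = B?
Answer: 341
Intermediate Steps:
u(x) = 3
b(T, w) = 3
r(J, k) = J*(4 + k)
S(R, E) = -16 - R - 6*E (S(R, E) = 4 - ((R + E) + 5*(4 + E)) = 4 - ((E + R) + (20 + 5*E)) = 4 - (20 + R + 6*E) = 4 + (-20 - R - 6*E) = -16 - R - 6*E)
11*(77 + S(12, b(4, 2))) = 11*(77 + (-16 - 1*12 - 6*3)) = 11*(77 + (-16 - 12 - 18)) = 11*(77 - 46) = 11*31 = 341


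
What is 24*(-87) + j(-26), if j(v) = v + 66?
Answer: -2048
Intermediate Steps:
j(v) = 66 + v
24*(-87) + j(-26) = 24*(-87) + (66 - 26) = -2088 + 40 = -2048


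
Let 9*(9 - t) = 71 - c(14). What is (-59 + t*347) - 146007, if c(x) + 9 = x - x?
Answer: -1314247/9 ≈ -1.4603e+5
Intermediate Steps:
c(x) = -9 (c(x) = -9 + (x - x) = -9 + 0 = -9)
t = ⅑ (t = 9 - (71 - 1*(-9))/9 = 9 - (71 + 9)/9 = 9 - ⅑*80 = 9 - 80/9 = ⅑ ≈ 0.11111)
(-59 + t*347) - 146007 = (-59 + (⅑)*347) - 146007 = (-59 + 347/9) - 146007 = -184/9 - 146007 = -1314247/9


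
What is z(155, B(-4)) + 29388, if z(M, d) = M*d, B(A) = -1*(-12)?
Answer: 31248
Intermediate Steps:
B(A) = 12
z(155, B(-4)) + 29388 = 155*12 + 29388 = 1860 + 29388 = 31248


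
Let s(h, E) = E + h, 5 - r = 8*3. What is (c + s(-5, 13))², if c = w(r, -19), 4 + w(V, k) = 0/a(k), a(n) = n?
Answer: 16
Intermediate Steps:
r = -19 (r = 5 - 8*3 = 5 - 1*24 = 5 - 24 = -19)
w(V, k) = -4 (w(V, k) = -4 + 0/k = -4 + 0 = -4)
c = -4
(c + s(-5, 13))² = (-4 + (13 - 5))² = (-4 + 8)² = 4² = 16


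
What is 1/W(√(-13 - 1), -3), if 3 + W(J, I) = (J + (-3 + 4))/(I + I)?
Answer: -38/125 + 2*I*√14/125 ≈ -0.304 + 0.059867*I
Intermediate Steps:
W(J, I) = -3 + (1 + J)/(2*I) (W(J, I) = -3 + (J + (-3 + 4))/(I + I) = -3 + (J + 1)/((2*I)) = -3 + (1 + J)*(1/(2*I)) = -3 + (1 + J)/(2*I))
1/W(√(-13 - 1), -3) = 1/((½)*(1 + √(-13 - 1) - 6*(-3))/(-3)) = 1/((½)*(-⅓)*(1 + √(-14) + 18)) = 1/((½)*(-⅓)*(1 + I*√14 + 18)) = 1/((½)*(-⅓)*(19 + I*√14)) = 1/(-19/6 - I*√14/6)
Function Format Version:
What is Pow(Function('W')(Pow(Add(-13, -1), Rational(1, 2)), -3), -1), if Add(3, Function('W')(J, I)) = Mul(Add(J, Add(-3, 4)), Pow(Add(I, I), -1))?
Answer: Add(Rational(-38, 125), Mul(Rational(2, 125), I, Pow(14, Rational(1, 2)))) ≈ Add(-0.30400, Mul(0.059867, I))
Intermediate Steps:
Function('W')(J, I) = Add(-3, Mul(Rational(1, 2), Pow(I, -1), Add(1, J))) (Function('W')(J, I) = Add(-3, Mul(Add(J, Add(-3, 4)), Pow(Add(I, I), -1))) = Add(-3, Mul(Add(J, 1), Pow(Mul(2, I), -1))) = Add(-3, Mul(Add(1, J), Mul(Rational(1, 2), Pow(I, -1)))) = Add(-3, Mul(Rational(1, 2), Pow(I, -1), Add(1, J))))
Pow(Function('W')(Pow(Add(-13, -1), Rational(1, 2)), -3), -1) = Pow(Mul(Rational(1, 2), Pow(-3, -1), Add(1, Pow(Add(-13, -1), Rational(1, 2)), Mul(-6, -3))), -1) = Pow(Mul(Rational(1, 2), Rational(-1, 3), Add(1, Pow(-14, Rational(1, 2)), 18)), -1) = Pow(Mul(Rational(1, 2), Rational(-1, 3), Add(1, Mul(I, Pow(14, Rational(1, 2))), 18)), -1) = Pow(Mul(Rational(1, 2), Rational(-1, 3), Add(19, Mul(I, Pow(14, Rational(1, 2))))), -1) = Pow(Add(Rational(-19, 6), Mul(Rational(-1, 6), I, Pow(14, Rational(1, 2)))), -1)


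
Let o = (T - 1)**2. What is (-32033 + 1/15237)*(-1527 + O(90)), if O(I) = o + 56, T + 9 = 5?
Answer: 235257847240/5079 ≈ 4.6320e+7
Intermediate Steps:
T = -4 (T = -9 + 5 = -4)
o = 25 (o = (-4 - 1)**2 = (-5)**2 = 25)
O(I) = 81 (O(I) = 25 + 56 = 81)
(-32033 + 1/15237)*(-1527 + O(90)) = (-32033 + 1/15237)*(-1527 + 81) = (-32033 + 1/15237)*(-1446) = -488086820/15237*(-1446) = 235257847240/5079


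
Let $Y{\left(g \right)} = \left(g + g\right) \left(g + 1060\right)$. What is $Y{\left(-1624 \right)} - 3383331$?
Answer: $-1551459$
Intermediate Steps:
$Y{\left(g \right)} = 2 g \left(1060 + g\right)$
$Y{\left(-1624 \right)} - 3383331 = 2 \left(-1624\right) \left(1060 - 1624\right) - 3383331 = 2 \left(-1624\right) \left(-564\right) - 3383331 = 1831872 - 3383331 = -1551459$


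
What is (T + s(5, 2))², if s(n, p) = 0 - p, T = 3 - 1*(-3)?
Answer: 16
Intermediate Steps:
T = 6 (T = 3 + 3 = 6)
s(n, p) = -p
(T + s(5, 2))² = (6 - 1*2)² = (6 - 2)² = 4² = 16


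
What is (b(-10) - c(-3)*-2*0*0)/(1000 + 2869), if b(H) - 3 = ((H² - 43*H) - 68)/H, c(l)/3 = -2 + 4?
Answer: -216/19345 ≈ -0.011166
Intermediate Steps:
c(l) = 6 (c(l) = 3*(-2 + 4) = 3*2 = 6)
b(H) = 3 + (-68 + H² - 43*H)/H (b(H) = 3 + ((H² - 43*H) - 68)/H = 3 + (-68 + H² - 43*H)/H)
(b(-10) - c(-3)*-2*0*0)/(1000 + 2869) = ((-40 - 10 - 68/(-10)) - 6*-2*0*0)/(1000 + 2869) = ((-40 - 10 - 68*(-⅒)) - 6*0*0)/3869 = ((-40 - 10 + 34/5) - 6*0)*(1/3869) = (-216/5 - 1*0)*(1/3869) = (-216/5 + 0)*(1/3869) = -216/5*1/3869 = -216/19345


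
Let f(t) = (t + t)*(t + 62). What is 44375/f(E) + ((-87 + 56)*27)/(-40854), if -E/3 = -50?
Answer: 12440863/17322096 ≈ 0.71821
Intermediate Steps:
E = 150 (E = -3*(-50) = 150)
f(t) = 2*t*(62 + t) (f(t) = (2*t)*(62 + t) = 2*t*(62 + t))
44375/f(E) + ((-87 + 56)*27)/(-40854) = 44375/((2*150*(62 + 150))) + ((-87 + 56)*27)/(-40854) = 44375/((2*150*212)) - 31*27*(-1/40854) = 44375/63600 - 837*(-1/40854) = 44375*(1/63600) + 279/13618 = 1775/2544 + 279/13618 = 12440863/17322096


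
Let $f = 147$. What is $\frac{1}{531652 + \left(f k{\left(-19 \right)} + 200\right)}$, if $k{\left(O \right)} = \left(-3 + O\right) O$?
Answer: $\frac{1}{593298} \approx 1.6855 \cdot 10^{-6}$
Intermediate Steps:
$k{\left(O \right)} = O \left(-3 + O\right)$
$\frac{1}{531652 + \left(f k{\left(-19 \right)} + 200\right)} = \frac{1}{531652 + \left(147 \left(- 19 \left(-3 - 19\right)\right) + 200\right)} = \frac{1}{531652 + \left(147 \left(\left(-19\right) \left(-22\right)\right) + 200\right)} = \frac{1}{531652 + \left(147 \cdot 418 + 200\right)} = \frac{1}{531652 + \left(61446 + 200\right)} = \frac{1}{531652 + 61646} = \frac{1}{593298}$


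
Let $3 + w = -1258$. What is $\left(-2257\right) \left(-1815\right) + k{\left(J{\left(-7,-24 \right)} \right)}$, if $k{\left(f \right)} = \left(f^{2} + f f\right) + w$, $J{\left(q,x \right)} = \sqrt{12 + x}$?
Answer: $4095170$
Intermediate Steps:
$w = -1261$ ($w = -3 - 1258 = -1261$)
$k{\left(f \right)} = -1261 + 2 f^{2}$ ($k{\left(f \right)} = \left(f^{2} + f f\right) - 1261 = \left(f^{2} + f^{2}\right) - 1261 = 2 f^{2} - 1261 = -1261 + 2 f^{2}$)
$\left(-2257\right) \left(-1815\right) + k{\left(J{\left(-7,-24 \right)} \right)} = \left(-2257\right) \left(-1815\right) - \left(1261 - 2 \left(\sqrt{12 - 24}\right)^{2}\right) = 4096455 - \left(1261 - 2 \left(\sqrt{-12}\right)^{2}\right) = 4096455 - \left(1261 - 2 \left(2 i \sqrt{3}\right)^{2}\right) = 4096455 + \left(-1261 + 2 \left(-12\right)\right) = 4096455 - 1285 = 4095170$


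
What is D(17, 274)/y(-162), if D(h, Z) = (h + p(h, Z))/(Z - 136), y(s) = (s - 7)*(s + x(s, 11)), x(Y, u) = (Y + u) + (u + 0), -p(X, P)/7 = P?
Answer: -1901/7043244 ≈ -0.00026990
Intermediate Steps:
p(X, P) = -7*P
x(Y, u) = Y + 2*u (x(Y, u) = (Y + u) + u = Y + 2*u)
y(s) = (-7 + s)*(22 + 2*s) (y(s) = (s - 7)*(s + (s + 2*11)) = (-7 + s)*(s + (s + 22)) = (-7 + s)*(s + (22 + s)) = (-7 + s)*(22 + 2*s))
D(h, Z) = (h - 7*Z)/(-136 + Z) (D(h, Z) = (h - 7*Z)/(Z - 136) = (h - 7*Z)/(-136 + Z))
D(17, 274)/y(-162) = ((17 - 7*274)/(-136 + 274))/(-154 + 2*(-162)² + 8*(-162)) = ((17 - 1918)/138)/(-154 + 2*26244 - 1296) = ((1/138)*(-1901))/(-154 + 52488 - 1296) = -1901/138/51038 = -1901/138*1/51038 = -1901/7043244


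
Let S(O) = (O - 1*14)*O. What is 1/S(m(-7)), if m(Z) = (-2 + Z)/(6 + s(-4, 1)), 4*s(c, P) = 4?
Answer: 49/963 ≈ 0.050883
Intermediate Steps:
s(c, P) = 1 (s(c, P) = (¼)*4 = 1)
m(Z) = -2/7 + Z/7 (m(Z) = (-2 + Z)/(6 + 1) = (-2 + Z)/7 = (-2 + Z)*(⅐) = -2/7 + Z/7)
S(O) = O*(-14 + O) (S(O) = (O - 14)*O = (-14 + O)*O = O*(-14 + O))
1/S(m(-7)) = 1/((-2/7 + (⅐)*(-7))*(-14 + (-2/7 + (⅐)*(-7)))) = 1/((-2/7 - 1)*(-14 + (-2/7 - 1))) = 1/(-9*(-14 - 9/7)/7) = 1/(-9/7*(-107/7)) = 1/(963/49) = 49/963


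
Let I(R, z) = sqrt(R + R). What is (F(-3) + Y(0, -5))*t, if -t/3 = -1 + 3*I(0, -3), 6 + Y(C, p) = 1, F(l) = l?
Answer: -24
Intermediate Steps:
Y(C, p) = -5 (Y(C, p) = -6 + 1 = -5)
I(R, z) = sqrt(2)*sqrt(R) (I(R, z) = sqrt(2*R) = sqrt(2)*sqrt(R))
t = 3 (t = -3*(-1 + 3*(sqrt(2)*sqrt(0))) = -3*(-1 + 3*(sqrt(2)*0)) = -3*(-1 + 3*0) = -3*(-1 + 0) = -3*(-1) = 3)
(F(-3) + Y(0, -5))*t = (-3 - 5)*3 = -8*3 = -24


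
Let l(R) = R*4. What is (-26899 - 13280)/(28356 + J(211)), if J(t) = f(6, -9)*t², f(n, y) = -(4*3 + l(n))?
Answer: 13393/524800 ≈ 0.025520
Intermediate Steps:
l(R) = 4*R
f(n, y) = -12 - 4*n (f(n, y) = -(4*3 + 4*n) = -(12 + 4*n) = -12 - 4*n)
J(t) = -36*t² (J(t) = (-12 - 4*6)*t² = (-12 - 24)*t² = -36*t²)
(-26899 - 13280)/(28356 + J(211)) = (-26899 - 13280)/(28356 - 36*211²) = -40179/(28356 - 36*44521) = -40179/(28356 - 1602756) = -40179/(-1574400) = -40179*(-1/1574400) = 13393/524800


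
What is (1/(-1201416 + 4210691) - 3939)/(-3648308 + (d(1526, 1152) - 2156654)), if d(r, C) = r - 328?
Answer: 2963383556/4366280477775 ≈ 0.00067870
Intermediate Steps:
d(r, C) = -328 + r
(1/(-1201416 + 4210691) - 3939)/(-3648308 + (d(1526, 1152) - 2156654)) = (1/(-1201416 + 4210691) - 3939)/(-3648308 + ((-328 + 1526) - 2156654)) = (1/3009275 - 3939)/(-3648308 + (1198 - 2156654)) = (1/3009275 - 3939)/(-3648308 - 2155456) = -11853534224/3009275/(-5803764) = -11853534224/3009275*(-1/5803764) = 2963383556/4366280477775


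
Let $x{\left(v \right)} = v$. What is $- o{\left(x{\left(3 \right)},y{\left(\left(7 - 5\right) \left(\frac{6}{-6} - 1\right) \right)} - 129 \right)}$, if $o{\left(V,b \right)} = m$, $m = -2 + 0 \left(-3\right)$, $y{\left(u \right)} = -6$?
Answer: $2$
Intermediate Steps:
$m = -2$ ($m = -2 + 0 = -2$)
$o{\left(V,b \right)} = -2$
$- o{\left(x{\left(3 \right)},y{\left(\left(7 - 5\right) \left(\frac{6}{-6} - 1\right) \right)} - 129 \right)} = \left(-1\right) \left(-2\right) = 2$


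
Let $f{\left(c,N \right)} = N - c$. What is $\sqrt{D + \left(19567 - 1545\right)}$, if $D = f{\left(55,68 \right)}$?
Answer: $\sqrt{18035} \approx 134.29$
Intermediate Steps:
$D = 13$ ($D = 68 - 55 = 13$)
$\sqrt{D + \left(19567 - 1545\right)} = \sqrt{13 + \left(19567 - 1545\right)} = \sqrt{13 + 18022} = \sqrt{18035}$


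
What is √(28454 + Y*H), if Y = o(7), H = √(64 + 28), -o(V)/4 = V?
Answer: √(28454 - 56*√23) ≈ 167.89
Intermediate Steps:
o(V) = -4*V
H = 2*√23 (H = √92 = 2*√23 ≈ 9.5917)
Y = -28 (Y = -4*7 = -28)
√(28454 + Y*H) = √(28454 - 56*√23)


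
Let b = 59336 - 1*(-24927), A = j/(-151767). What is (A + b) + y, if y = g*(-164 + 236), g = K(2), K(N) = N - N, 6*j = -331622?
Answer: 38365193974/455301 ≈ 84263.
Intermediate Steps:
j = -165811/3 (j = (1/6)*(-331622) = -165811/3 ≈ -55270.)
K(N) = 0
g = 0
A = 165811/455301 (A = -165811/3/(-151767) = -165811/3*(-1/151767) = 165811/455301 ≈ 0.36418)
y = 0 (y = 0*(-164 + 236) = 0*72 = 0)
b = 84263 (b = 59336 + 24927 = 84263)
(A + b) + y = (165811/455301 + 84263) + 0 = 38365193974/455301 + 0 = 38365193974/455301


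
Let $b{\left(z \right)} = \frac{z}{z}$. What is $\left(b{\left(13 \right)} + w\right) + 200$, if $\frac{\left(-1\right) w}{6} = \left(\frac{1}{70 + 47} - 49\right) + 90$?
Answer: $- \frac{1757}{39} \approx -45.051$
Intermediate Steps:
$b{\left(z \right)} = 1$
$w = - \frac{9596}{39}$ ($w = - 6 \left(\left(\frac{1}{70 + 47} - 49\right) + 90\right) = - 6 \left(\left(\frac{1}{117} - 49\right) + 90\right) = - 6 \left(- \frac{5732}{117} + 90\right) = \left(-6\right) \frac{4798}{117} = - \frac{9596}{39} \approx -246.05$)
$\left(b{\left(13 \right)} + w\right) + 200 = \left(1 - \frac{9596}{39}\right) + 200 = - \frac{9557}{39} + 200 = - \frac{1757}{39}$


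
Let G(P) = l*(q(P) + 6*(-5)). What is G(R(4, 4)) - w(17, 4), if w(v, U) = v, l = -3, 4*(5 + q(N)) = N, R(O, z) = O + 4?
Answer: 82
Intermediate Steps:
R(O, z) = 4 + O
q(N) = -5 + N/4
G(P) = 105 - 3*P/4 (G(P) = -3*((-5 + P/4) + 6*(-5)) = -3*((-5 + P/4) - 30) = -3*(-35 + P/4) = 105 - 3*P/4)
G(R(4, 4)) - w(17, 4) = (105 - 3*(4 + 4)/4) - 1*17 = (105 - ¾*8) - 17 = (105 - 6) - 17 = 99 - 17 = 82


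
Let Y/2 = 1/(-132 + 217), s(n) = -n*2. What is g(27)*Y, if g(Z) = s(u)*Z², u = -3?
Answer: 8748/85 ≈ 102.92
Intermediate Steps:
s(n) = -2*n
g(Z) = 6*Z² (g(Z) = (-2*(-3))*Z² = 6*Z²)
Y = 2/85 (Y = 2/(-132 + 217) = 2/85 ≈ 0.023529)
g(27)*Y = (6*27²)*(2/85) = (6*729)*(2/85) = 4374*(2/85) = 8748/85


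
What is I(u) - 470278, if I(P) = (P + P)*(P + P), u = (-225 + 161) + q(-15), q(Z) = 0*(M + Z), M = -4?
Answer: -453894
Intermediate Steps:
q(Z) = 0 (q(Z) = 0*(-4 + Z) = 0)
u = -64 (u = (-225 + 161) + 0 = -64 + 0 = -64)
I(P) = 4*P² (I(P) = (2*P)*(2*P) = 4*P²)
I(u) - 470278 = 4*(-64)² - 470278 = 4*4096 - 470278 = 16384 - 470278 = -453894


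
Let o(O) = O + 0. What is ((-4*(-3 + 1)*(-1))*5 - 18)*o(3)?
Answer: -174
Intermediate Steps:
o(O) = O
((-4*(-3 + 1)*(-1))*5 - 18)*o(3) = ((-4*(-3 + 1)*(-1))*5 - 18)*3 = ((-4*(-2)*(-1))*5 - 18)*3 = ((8*(-1))*5 - 18)*3 = (-8*5 - 18)*3 = (-40 - 18)*3 = -58*3 = -174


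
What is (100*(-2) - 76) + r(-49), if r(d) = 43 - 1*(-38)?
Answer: -195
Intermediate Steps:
r(d) = 81 (r(d) = 43 + 38 = 81)
(100*(-2) - 76) + r(-49) = (100*(-2) - 76) + 81 = (-200 - 76) + 81 = -276 + 81 = -195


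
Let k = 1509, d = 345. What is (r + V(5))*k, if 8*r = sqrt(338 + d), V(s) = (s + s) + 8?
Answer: 27162 + 1509*sqrt(683)/8 ≈ 32092.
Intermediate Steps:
V(s) = 8 + 2*s (V(s) = 2*s + 8 = 8 + 2*s)
r = sqrt(683)/8 (r = sqrt(338 + 345)/8 = sqrt(683)/8 ≈ 3.2668)
(r + V(5))*k = (sqrt(683)/8 + (8 + 2*5))*1509 = (sqrt(683)/8 + (8 + 10))*1509 = (sqrt(683)/8 + 18)*1509 = (18 + sqrt(683)/8)*1509 = 27162 + 1509*sqrt(683)/8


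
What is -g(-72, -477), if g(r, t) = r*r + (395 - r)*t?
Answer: 217575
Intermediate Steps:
g(r, t) = r² + t*(395 - r)
-g(-72, -477) = -((-72)² + 395*(-477) - 1*(-72)*(-477)) = -(5184 - 188415 - 34344) = -1*(-217575) = 217575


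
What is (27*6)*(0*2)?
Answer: 0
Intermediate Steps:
(27*6)*(0*2) = 162*0 = 0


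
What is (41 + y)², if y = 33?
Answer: 5476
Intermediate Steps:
(41 + y)² = (41 + 33)² = 74² = 5476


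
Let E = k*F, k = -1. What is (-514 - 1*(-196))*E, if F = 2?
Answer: 636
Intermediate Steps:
E = -2 (E = -1*2 = -2)
(-514 - 1*(-196))*E = (-514 - 1*(-196))*(-2) = (-514 + 196)*(-2) = -318*(-2) = 636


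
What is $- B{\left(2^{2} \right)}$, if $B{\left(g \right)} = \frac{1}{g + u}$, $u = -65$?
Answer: $\frac{1}{61} \approx 0.016393$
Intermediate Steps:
$B{\left(g \right)} = \frac{1}{-65 + g}$ ($B{\left(g \right)} = \frac{1}{g - 65} = \frac{1}{-65 + g}$)
$- B{\left(2^{2} \right)} = - \frac{1}{-65 + 2^{2}} = - \frac{1}{-65 + 4} = - \frac{1}{-61} = \left(-1\right) \left(- \frac{1}{61}\right) = \frac{1}{61}$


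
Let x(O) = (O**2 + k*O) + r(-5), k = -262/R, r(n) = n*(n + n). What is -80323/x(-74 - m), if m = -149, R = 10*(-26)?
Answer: -2088398/149515 ≈ -13.968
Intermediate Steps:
R = -260
r(n) = 2*n**2 (r(n) = n*(2*n) = 2*n**2)
k = 131/130 (k = -262/(-260) = -262*(-1/260) = 131/130 ≈ 1.0077)
x(O) = 50 + O**2 + 131*O/130 (x(O) = (O**2 + 131*O/130) + 2*(-5)**2 = (O**2 + 131*O/130) + 2*25 = (O**2 + 131*O/130) + 50 = 50 + O**2 + 131*O/130)
-80323/x(-74 - m) = -80323/(50 + (-74 - 1*(-149))**2 + 131*(-74 - 1*(-149))/130) = -80323/(50 + (-74 + 149)**2 + 131*(-74 + 149)/130) = -80323/(50 + 75**2 + (131/130)*75) = -80323/(50 + 5625 + 1965/26) = -80323/149515/26 = -80323*26/149515 = -2088398/149515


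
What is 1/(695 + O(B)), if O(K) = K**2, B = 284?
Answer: 1/81351 ≈ 1.2292e-5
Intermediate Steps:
1/(695 + O(B)) = 1/(695 + 284**2) = 1/(695 + 80656) = 1/81351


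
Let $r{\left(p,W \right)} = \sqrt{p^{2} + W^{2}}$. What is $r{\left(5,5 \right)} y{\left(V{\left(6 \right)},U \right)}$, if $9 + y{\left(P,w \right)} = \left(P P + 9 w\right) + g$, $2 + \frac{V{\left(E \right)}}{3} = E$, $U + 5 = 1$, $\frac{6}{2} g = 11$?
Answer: $\frac{1540 \sqrt{2}}{3} \approx 725.96$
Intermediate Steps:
$g = \frac{11}{3}$ ($g = \frac{1}{3} \cdot 11 = \frac{11}{3} \approx 3.6667$)
$U = -4$ ($U = -5 + 1 = -4$)
$V{\left(E \right)} = -6 + 3 E$
$r{\left(p,W \right)} = \sqrt{W^{2} + p^{2}}$
$y{\left(P,w \right)} = - \frac{16}{3} + P^{2} + 9 w$ ($y{\left(P,w \right)} = -9 + \left(\left(P P + 9 w\right) + \frac{11}{3}\right) = -9 + \left(\left(P^{2} + 9 w\right) + \frac{11}{3}\right) = -9 + \left(\frac{11}{3} + P^{2} + 9 w\right) = - \frac{16}{3} + P^{2} + 9 w$)
$r{\left(5,5 \right)} y{\left(V{\left(6 \right)},U \right)} = \sqrt{5^{2} + 5^{2}} \left(- \frac{16}{3} + \left(-6 + 3 \cdot 6\right)^{2} + 9 \left(-4\right)\right) = \sqrt{25 + 25} \left(- \frac{16}{3} + \left(-6 + 18\right)^{2} - 36\right) = \sqrt{50} \left(- \frac{16}{3} + 12^{2} - 36\right) = 5 \sqrt{2} \left(- \frac{16}{3} + 144 - 36\right) = 5 \sqrt{2} \cdot \frac{308}{3} = \frac{1540 \sqrt{2}}{3}$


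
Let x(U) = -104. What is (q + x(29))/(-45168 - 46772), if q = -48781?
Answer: 9777/18388 ≈ 0.53171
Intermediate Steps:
(q + x(29))/(-45168 - 46772) = (-48781 - 104)/(-45168 - 46772) = -48885/(-91940) = -48885*(-1/91940) = 9777/18388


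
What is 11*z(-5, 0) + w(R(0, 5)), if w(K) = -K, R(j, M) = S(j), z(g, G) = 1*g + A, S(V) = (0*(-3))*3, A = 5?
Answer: 0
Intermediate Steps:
S(V) = 0 (S(V) = 0*3 = 0)
z(g, G) = 5 + g (z(g, G) = 1*g + 5 = g + 5 = 5 + g)
R(j, M) = 0
11*z(-5, 0) + w(R(0, 5)) = 11*(5 - 5) - 1*0 = 11*0 + 0 = 0 + 0 = 0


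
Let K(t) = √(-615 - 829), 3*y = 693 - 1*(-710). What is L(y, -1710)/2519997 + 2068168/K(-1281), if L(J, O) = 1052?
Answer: 1052/2519997 - 1034084*I/19 ≈ 0.00041746 - 54426.0*I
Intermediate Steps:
y = 1403/3 (y = (693 - 1*(-710))/3 = (693 + 710)/3 = (⅓)*1403 = 1403/3 ≈ 467.67)
K(t) = 38*I (K(t) = √(-1444) = 38*I)
L(y, -1710)/2519997 + 2068168/K(-1281) = 1052/2519997 + 2068168/((38*I)) = 1052*(1/2519997) + 2068168*(-I/38) = 1052/2519997 - 1034084*I/19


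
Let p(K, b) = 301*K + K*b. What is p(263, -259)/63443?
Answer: 11046/63443 ≈ 0.17411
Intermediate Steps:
p(263, -259)/63443 = (263*(301 - 259))/63443 = (263*42)*(1/63443) = 11046*(1/63443) = 11046/63443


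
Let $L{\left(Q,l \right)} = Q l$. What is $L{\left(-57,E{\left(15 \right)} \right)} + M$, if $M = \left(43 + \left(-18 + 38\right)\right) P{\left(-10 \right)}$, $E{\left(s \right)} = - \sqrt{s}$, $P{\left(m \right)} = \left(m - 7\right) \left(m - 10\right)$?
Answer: $21420 + 57 \sqrt{15} \approx 21641.0$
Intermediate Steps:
$P{\left(m \right)} = \left(-10 + m\right) \left(-7 + m\right)$ ($P{\left(m \right)} = \left(-7 + m\right) \left(-10 + m\right) = \left(-10 + m\right) \left(-7 + m\right)$)
$M = 21420$ ($M = \left(43 + \left(-18 + 38\right)\right) \left(70 + \left(-10\right)^{2} - -170\right) = \left(43 + 20\right) \left(70 + 100 + 170\right) = 63 \cdot 340 = 21420$)
$L{\left(-57,E{\left(15 \right)} \right)} + M = - 57 \left(- \sqrt{15}\right) + 21420 = 57 \sqrt{15} + 21420 = 21420 + 57 \sqrt{15}$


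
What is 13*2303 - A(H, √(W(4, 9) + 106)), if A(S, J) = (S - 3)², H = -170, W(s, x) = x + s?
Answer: 10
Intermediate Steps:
W(s, x) = s + x
A(S, J) = (-3 + S)²
13*2303 - A(H, √(W(4, 9) + 106)) = 13*2303 - (-3 - 170)² = 29939 - 1*(-173)² = 29939 - 1*29929 = 29939 - 29929 = 10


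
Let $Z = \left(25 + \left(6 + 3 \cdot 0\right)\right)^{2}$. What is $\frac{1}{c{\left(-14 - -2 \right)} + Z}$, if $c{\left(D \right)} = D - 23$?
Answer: $\frac{1}{926} \approx 0.0010799$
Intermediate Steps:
$c{\left(D \right)} = -23 + D$
$Z = 961$ ($Z = \left(25 + \left(6 + 0\right)\right)^{2} = \left(25 + 6\right)^{2} = 31^{2} = 961$)
$\frac{1}{c{\left(-14 - -2 \right)} + Z} = \frac{1}{\left(-23 - 12\right) + 961} = \frac{1}{-35 + 961} = \frac{1}{926}$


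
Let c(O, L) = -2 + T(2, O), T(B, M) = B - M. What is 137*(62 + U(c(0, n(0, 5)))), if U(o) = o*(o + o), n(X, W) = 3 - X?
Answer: 8494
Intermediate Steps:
c(O, L) = -O (c(O, L) = -2 + (2 - O) = -O)
U(o) = 2*o**2 (U(o) = o*(2*o) = 2*o**2)
137*(62 + U(c(0, n(0, 5)))) = 137*(62 + 2*(-1*0)**2) = 137*(62 + 2*0**2) = 137*(62 + 2*0) = 137*(62 + 0) = 137*62 = 8494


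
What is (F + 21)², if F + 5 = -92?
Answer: 5776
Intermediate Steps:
F = -97 (F = -5 - 92 = -97)
(F + 21)² = (-97 + 21)² = (-76)² = 5776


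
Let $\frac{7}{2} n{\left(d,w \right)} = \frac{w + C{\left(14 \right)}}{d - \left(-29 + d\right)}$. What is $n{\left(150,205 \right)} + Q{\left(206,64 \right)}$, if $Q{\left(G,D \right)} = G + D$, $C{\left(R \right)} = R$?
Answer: $\frac{55248}{203} \approx 272.16$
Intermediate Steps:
$Q{\left(G,D \right)} = D + G$
$n{\left(d,w \right)} = \frac{4}{29} + \frac{2 w}{203}$ ($n{\left(d,w \right)} = \frac{2 \frac{w + 14}{d - \left(-29 + d\right)}}{7} = \frac{2 \frac{14 + w}{29}}{7} = \frac{2 \left(14 + w\right) \frac{1}{29}}{7} = \frac{2 \left(\frac{14}{29} + \frac{w}{29}\right)}{7} = \frac{4}{29} + \frac{2 w}{203}$)
$n{\left(150,205 \right)} + Q{\left(206,64 \right)} = \left(\frac{4}{29} + \frac{2}{203} \cdot 205\right) + \left(64 + 206\right) = \left(\frac{4}{29} + \frac{410}{203}\right) + 270 = \frac{438}{203} + 270 = \frac{55248}{203}$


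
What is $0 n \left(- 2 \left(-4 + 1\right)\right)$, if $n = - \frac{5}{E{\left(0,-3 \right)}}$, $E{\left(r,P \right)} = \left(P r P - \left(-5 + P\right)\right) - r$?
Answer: $0$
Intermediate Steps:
$E{\left(r,P \right)} = 5 - P - r + r P^{2}$ ($E{\left(r,P \right)} = \left(r P^{2} - \left(-5 + P\right)\right) - r = \left(5 - P + r P^{2}\right) - r = 5 - P - r + r P^{2}$)
$n = - \frac{5}{8}$ ($n = - \frac{5}{5 - -3 - 0 + 0 \left(-3\right)^{2}} = - \frac{5}{5 + 3 + 0 + 0 \cdot 9} = - \frac{5}{5 + 3 + 0 + 0} = - \frac{5}{8} \approx -0.625$)
$0 n \left(- 2 \left(-4 + 1\right)\right) = 0 \left(- \frac{5}{8}\right) \left(- 2 \left(-4 + 1\right)\right) = 0 \left(\left(-2\right) \left(-3\right)\right) = 0 \cdot 6 = 0$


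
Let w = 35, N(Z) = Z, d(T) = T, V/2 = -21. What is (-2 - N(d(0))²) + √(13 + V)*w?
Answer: -2 + 35*I*√29 ≈ -2.0 + 188.48*I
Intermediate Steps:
V = -42 (V = 2*(-21) = -42)
(-2 - N(d(0))²) + √(13 + V)*w = (-2 - 1*0²) + √(13 - 42)*35 = (-2 - 1*0) + √(-29)*35 = (-2 + 0) + (I*√29)*35 = -2 + 35*I*√29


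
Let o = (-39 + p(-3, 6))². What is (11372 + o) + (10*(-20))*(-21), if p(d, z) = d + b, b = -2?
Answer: 17508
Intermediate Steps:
p(d, z) = -2 + d (p(d, z) = d - 2 = -2 + d)
o = 1936 (o = (-39 + (-2 - 3))² = (-39 - 5)² = (-44)² = 1936)
(11372 + o) + (10*(-20))*(-21) = (11372 + 1936) + (10*(-20))*(-21) = 13308 - 200*(-21) = 13308 + 4200 = 17508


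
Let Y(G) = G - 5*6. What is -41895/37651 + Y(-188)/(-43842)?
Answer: -914276336/825347571 ≈ -1.1077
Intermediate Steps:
Y(G) = -30 + G (Y(G) = G - 30 = -30 + G)
-41895/37651 + Y(-188)/(-43842) = -41895/37651 + (-30 - 188)/(-43842) = -41895*1/37651 - 218*(-1/43842) = -41895/37651 + 109/21921 = -914276336/825347571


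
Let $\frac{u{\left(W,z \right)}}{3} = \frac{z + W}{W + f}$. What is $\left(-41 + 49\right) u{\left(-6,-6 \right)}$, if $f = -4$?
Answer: $\frac{144}{5} \approx 28.8$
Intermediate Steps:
$u{\left(W,z \right)} = \frac{3 \left(W + z\right)}{-4 + W}$ ($u{\left(W,z \right)} = 3 \frac{z + W}{W - 4} = 3 \frac{W + z}{-4 + W} = \frac{3 \left(W + z\right)}{-4 + W}$)
$\left(-41 + 49\right) u{\left(-6,-6 \right)} = \left(-41 + 49\right) \frac{3 \left(-6 - 6\right)}{-4 - 6} = 8 \cdot 3 \frac{1}{-10} \left(-12\right) = 8 \cdot 3 \left(- \frac{1}{10}\right) \left(-12\right) = 8 \cdot \frac{18}{5} = \frac{144}{5}$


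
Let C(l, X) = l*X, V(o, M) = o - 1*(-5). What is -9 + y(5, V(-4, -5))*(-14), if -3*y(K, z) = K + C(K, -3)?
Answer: -167/3 ≈ -55.667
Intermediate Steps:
V(o, M) = 5 + o (V(o, M) = o + 5 = 5 + o)
C(l, X) = X*l
y(K, z) = 2*K/3 (y(K, z) = -(K - 3*K)/3 = -(-2)*K/3 = 2*K/3)
-9 + y(5, V(-4, -5))*(-14) = -9 + ((2/3)*5)*(-14) = -9 + (10/3)*(-14) = -9 - 140/3 = -167/3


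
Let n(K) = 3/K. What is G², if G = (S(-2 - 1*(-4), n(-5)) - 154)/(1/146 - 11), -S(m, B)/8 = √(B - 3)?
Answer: 2503095248/12880125 + 52522624*I*√10/4293375 ≈ 194.34 + 38.685*I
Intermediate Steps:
S(m, B) = -8*√(-3 + B) (S(m, B) = -8*√(B - 3) = -8*√(-3 + B))
G = 22484/1605 + 1168*I*√10/2675 (G = (-8*√(-3 + 3/(-5)) - 154)/(1/146 - 11) = (-8*√(-3 + 3*(-⅕)) - 154)/(1/146 - 11) = (-8*√(-3 - ⅗) - 154)/(-1605/146) = (-24*I*√10/5 - 154)*(-146/1605) = (-154 - 24*I*√10/5)*(-146/1605) = 22484/1605 + 1168*I*√10/2675 ≈ 14.009 + 1.3808*I)
G² = (22484/1605 + 1168*I*√10/2675)²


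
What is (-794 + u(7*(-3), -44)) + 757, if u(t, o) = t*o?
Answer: 887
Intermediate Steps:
u(t, o) = o*t
(-794 + u(7*(-3), -44)) + 757 = (-794 - 308*(-3)) + 757 = (-794 - 44*(-21)) + 757 = (-794 + 924) + 757 = 130 + 757 = 887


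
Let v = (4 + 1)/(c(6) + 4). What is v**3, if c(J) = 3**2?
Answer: 125/2197 ≈ 0.056896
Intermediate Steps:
c(J) = 9
v = 5/13 (v = (4 + 1)/(9 + 4) = 5/13 ≈ 0.38462)
v**3 = (5/13)**3 = 125/2197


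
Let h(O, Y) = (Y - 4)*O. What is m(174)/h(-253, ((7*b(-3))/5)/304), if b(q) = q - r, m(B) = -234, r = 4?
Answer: -39520/172293 ≈ -0.22938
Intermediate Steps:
b(q) = -4 + q (b(q) = q - 1*4 = q - 4 = -4 + q)
h(O, Y) = O*(-4 + Y) (h(O, Y) = (-4 + Y)*O = O*(-4 + Y))
m(174)/h(-253, ((7*b(-3))/5)/304) = -234*(-1/(253*(-4 + ((7*(-4 - 3))/5)/304))) = -234*(-1/(253*(-4 + ((7*(-7))*(⅕))*(1/304)))) = -234*(-1/(253*(-4 - 49*⅕*(1/304)))) = -234*(-1/(253*(-4 - 49/5*1/304))) = -234*(-1/(253*(-4 - 49/1520))) = -234/((-253*(-6129/1520))) = -234/1550637/1520 = -234*1520/1550637 = -39520/172293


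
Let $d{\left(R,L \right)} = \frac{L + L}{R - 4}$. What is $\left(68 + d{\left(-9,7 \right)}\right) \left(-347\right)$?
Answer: $- \frac{301890}{13} \approx -23222.0$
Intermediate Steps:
$d{\left(R,L \right)} = \frac{2 L}{-4 + R}$
$\left(68 + d{\left(-9,7 \right)}\right) \left(-347\right) = \left(68 + 2 \cdot 7 \frac{1}{-4 - 9}\right) \left(-347\right) = \left(68 + 2 \cdot 7 \frac{1}{-13}\right) \left(-347\right) = \left(68 + 2 \cdot 7 \left(- \frac{1}{13}\right)\right) \left(-347\right) = \left(68 - \frac{14}{13}\right) \left(-347\right) = \frac{870}{13} \left(-347\right) = - \frac{301890}{13}$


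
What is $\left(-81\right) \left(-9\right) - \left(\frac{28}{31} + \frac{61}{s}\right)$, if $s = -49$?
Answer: $\frac{1107870}{1519} \approx 729.34$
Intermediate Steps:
$\left(-81\right) \left(-9\right) - \left(\frac{28}{31} + \frac{61}{s}\right) = \left(-81\right) \left(-9\right) - \left(- \frac{61}{49} + \frac{28}{31}\right) = 729 - - \frac{519}{1519} = 729 + \left(- \frac{28}{31} + \frac{61}{49}\right) = 729 + \frac{519}{1519} = \frac{1107870}{1519}$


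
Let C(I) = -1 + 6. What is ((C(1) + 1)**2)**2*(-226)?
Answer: -292896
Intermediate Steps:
C(I) = 5
((C(1) + 1)**2)**2*(-226) = ((5 + 1)**2)**2*(-226) = (6**2)**2*(-226) = 36**2*(-226) = 1296*(-226) = -292896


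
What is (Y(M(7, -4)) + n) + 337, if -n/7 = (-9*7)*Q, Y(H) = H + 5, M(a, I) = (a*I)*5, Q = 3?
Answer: 1525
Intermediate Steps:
M(a, I) = 5*I*a (M(a, I) = (I*a)*5 = 5*I*a)
Y(H) = 5 + H
n = 1323 (n = -7*(-9*7)*3 = -(-441)*3 = -7*(-189) = 1323)
(Y(M(7, -4)) + n) + 337 = ((5 + 5*(-4)*7) + 1323) + 337 = ((5 - 140) + 1323) + 337 = (-135 + 1323) + 337 = 1188 + 337 = 1525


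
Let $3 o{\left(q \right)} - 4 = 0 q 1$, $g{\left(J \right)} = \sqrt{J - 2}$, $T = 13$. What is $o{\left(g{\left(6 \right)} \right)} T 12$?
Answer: $208$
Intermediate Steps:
$g{\left(J \right)} = \sqrt{-2 + J}$
$o{\left(q \right)} = \frac{4}{3}$ ($o{\left(q \right)} = \frac{4}{3} + \frac{0 q 1}{3} = \frac{4}{3} + \frac{0 \cdot 1}{3} = \frac{4}{3} + \frac{1}{3} \cdot 0 = \frac{4}{3} + 0 = \frac{4}{3}$)
$o{\left(g{\left(6 \right)} \right)} T 12 = \frac{4}{3} \cdot 13 \cdot 12 = \frac{52}{3} \cdot 12 = 208$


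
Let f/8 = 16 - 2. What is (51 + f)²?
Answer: 26569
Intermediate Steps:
f = 112 (f = 8*(16 - 2) = 8*14 = 112)
(51 + f)² = (51 + 112)² = 163² = 26569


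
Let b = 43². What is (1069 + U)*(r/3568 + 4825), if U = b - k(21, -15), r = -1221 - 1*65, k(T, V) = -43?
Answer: 25485791877/1784 ≈ 1.4286e+7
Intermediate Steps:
b = 1849
r = -1286 (r = -1221 - 65 = -1286)
U = 1892 (U = 1849 - 1*(-43) = 1849 + 43 = 1892)
(1069 + U)*(r/3568 + 4825) = (1069 + 1892)*(-1286/3568 + 4825) = 2961*(-1286*1/3568 + 4825) = 2961*(-643/1784 + 4825) = 2961*(8607157/1784) = 25485791877/1784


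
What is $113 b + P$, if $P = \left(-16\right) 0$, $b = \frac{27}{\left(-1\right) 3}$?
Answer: $-1017$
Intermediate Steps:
$b = -9$ ($b = \frac{27}{-3} = 27 \left(- \frac{1}{3}\right) = -9$)
$P = 0$
$113 b + P = 113 \left(-9\right) + 0 = -1017 + 0 = -1017$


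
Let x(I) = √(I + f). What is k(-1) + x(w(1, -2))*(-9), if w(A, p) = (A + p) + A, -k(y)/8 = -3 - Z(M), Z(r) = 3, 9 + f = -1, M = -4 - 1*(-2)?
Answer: 48 - 9*I*√10 ≈ 48.0 - 28.461*I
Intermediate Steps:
M = -2 (M = -4 + 2 = -2)
f = -10 (f = -9 - 1 = -10)
k(y) = 48 (k(y) = -8*(-3 - 1*3) = -8*(-3 - 3) = -8*(-6) = 48)
w(A, p) = p + 2*A
x(I) = √(-10 + I) (x(I) = √(I - 10) = √(-10 + I))
k(-1) + x(w(1, -2))*(-9) = 48 + √(-10 + (-2 + 2*1))*(-9) = 48 + √(-10 + (-2 + 2))*(-9) = 48 + √(-10 + 0)*(-9) = 48 + √(-10)*(-9) = 48 + (I*√10)*(-9) = 48 - 9*I*√10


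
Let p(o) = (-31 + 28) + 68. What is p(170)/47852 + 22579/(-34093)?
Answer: -1078234263/1631418236 ≈ -0.66092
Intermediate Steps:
p(o) = 65 (p(o) = -3 + 68 = 65)
p(170)/47852 + 22579/(-34093) = 65/47852 + 22579/(-34093) = 65*(1/47852) + 22579*(-1/34093) = 65/47852 - 22579/34093 = -1078234263/1631418236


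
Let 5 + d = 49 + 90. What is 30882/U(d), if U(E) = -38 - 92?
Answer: -15441/65 ≈ -237.55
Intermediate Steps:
d = 134 (d = -5 + (49 + 90) = -5 + 139 = 134)
U(E) = -130
30882/U(d) = 30882/(-130) = 30882*(-1/130) = -15441/65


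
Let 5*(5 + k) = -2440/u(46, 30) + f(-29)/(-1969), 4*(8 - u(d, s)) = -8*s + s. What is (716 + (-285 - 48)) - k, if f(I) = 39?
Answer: 42892409/108295 ≈ 396.07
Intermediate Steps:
u(d, s) = 8 + 7*s/4 (u(d, s) = 8 - (-8*s + s)/4 = 8 - (-7)*s/4 = 8 + 7*s/4)
k = -1415424/108295 (k = -5 + (-2440/(8 + (7/4)*30) + 39/(-1969))/5 = -5 + (-2440/(8 + 105/2) + 39*(-1/1969))/5 = -5 + (-2440/121/2 - 39/1969)/5 = -5 + (-2440*2/121 - 39/1969)/5 = -5 + (-4880/121 - 39/1969)/5 = -5 + (⅕)*(-873949/21659) = -5 - 873949/108295 = -1415424/108295 ≈ -13.070)
(716 + (-285 - 48)) - k = (716 + (-285 - 48)) - 1*(-1415424/108295) = (716 - 333) + 1415424/108295 = 383 + 1415424/108295 = 42892409/108295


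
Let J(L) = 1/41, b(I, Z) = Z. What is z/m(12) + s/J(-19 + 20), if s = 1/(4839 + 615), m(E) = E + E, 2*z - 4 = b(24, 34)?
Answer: 17435/21816 ≈ 0.79918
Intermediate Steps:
z = 19 (z = 2 + (1/2)*34 = 2 + 17 = 19)
J(L) = 1/41
m(E) = 2*E
s = 1/5454 ≈ 0.00018335
z/m(12) + s/J(-19 + 20) = 19/((2*12)) + 1/(5454*(1/41)) = 19/24 + (1/5454)*41 = 19*(1/24) + 41/5454 = 19/24 + 41/5454 = 17435/21816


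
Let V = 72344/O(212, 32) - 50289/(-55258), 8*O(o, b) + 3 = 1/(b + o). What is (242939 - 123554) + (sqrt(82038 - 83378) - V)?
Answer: 12625638371875/40393598 + 2*I*sqrt(335) ≈ 3.1257e+5 + 36.606*I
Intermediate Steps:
O(o, b) = -3/8 + 1/(8*(b + o))
V = -7803248674645/40393598 (V = 72344/(((1 - 3*32 - 3*212)/(8*(32 + 212)))) - 50289/(-55258) = 72344/(((1/8)*(1 - 96 - 636)/244)) - 50289*(-1/55258) = 72344/(((1/8)*(1/244)*(-731))) + 50289/55258 = 72344/(-731/1952) + 50289/55258 = 72344*(-1952/731) + 50289/55258 = -141215488/731 + 50289/55258 = -7803248674645/40393598 ≈ -1.9318e+5)
(242939 - 123554) + (sqrt(82038 - 83378) - V) = (242939 - 123554) + (sqrt(82038 - 83378) - 1*(-7803248674645/40393598)) = 119385 + (sqrt(-1340) + 7803248674645/40393598) = 119385 + (2*I*sqrt(335) + 7803248674645/40393598) = 119385 + (7803248674645/40393598 + 2*I*sqrt(335)) = 12625638371875/40393598 + 2*I*sqrt(335)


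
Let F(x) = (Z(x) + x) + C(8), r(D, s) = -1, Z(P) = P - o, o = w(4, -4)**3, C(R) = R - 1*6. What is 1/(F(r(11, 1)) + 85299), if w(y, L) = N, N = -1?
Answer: 1/85300 ≈ 1.1723e-5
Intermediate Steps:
w(y, L) = -1
C(R) = -6 + R (C(R) = R - 6 = -6 + R)
o = -1 (o = (-1)**3 = -1)
Z(P) = 1 + P (Z(P) = P - 1*(-1) = P + 1 = 1 + P)
F(x) = 3 + 2*x (F(x) = ((1 + x) + x) + (-6 + 8) = (1 + 2*x) + 2 = 3 + 2*x)
1/(F(r(11, 1)) + 85299) = 1/((3 + 2*(-1)) + 85299) = 1/((3 - 2) + 85299) = 1/(1 + 85299) = 1/85300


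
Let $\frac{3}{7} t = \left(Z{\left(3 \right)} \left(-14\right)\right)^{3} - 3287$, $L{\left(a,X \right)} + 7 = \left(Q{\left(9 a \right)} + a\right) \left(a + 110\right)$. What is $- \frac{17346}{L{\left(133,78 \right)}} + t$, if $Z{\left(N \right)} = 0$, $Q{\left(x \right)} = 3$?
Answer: $- \frac{760292407}{99123} \approx -7670.2$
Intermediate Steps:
$L{\left(a,X \right)} = -7 + \left(3 + a\right) \left(110 + a\right)$ ($L{\left(a,X \right)} = -7 + \left(3 + a\right) \left(a + 110\right) = -7 + \left(3 + a\right) \left(110 + a\right)$)
$t = - \frac{23009}{3}$ ($t = \frac{7 \left(\left(0 \left(-14\right)\right)^{3} - 3287\right)}{3} = \frac{7 \left(0^{3} - 3287\right)}{3} = \frac{7 \left(0 - 3287\right)}{3} = \frac{7}{3} \left(-3287\right) = - \frac{23009}{3} \approx -7669.7$)
$- \frac{17346}{L{\left(133,78 \right)}} + t = - \frac{17346}{323 + 133^{2} + 113 \cdot 133} - \frac{23009}{3} = - \frac{17346}{323 + 17689 + 15029} - \frac{23009}{3} = - \frac{17346}{33041} - \frac{23009}{3} = - \frac{760292407}{99123}$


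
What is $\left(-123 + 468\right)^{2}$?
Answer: $119025$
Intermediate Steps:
$\left(-123 + 468\right)^{2} = 345^{2} = 119025$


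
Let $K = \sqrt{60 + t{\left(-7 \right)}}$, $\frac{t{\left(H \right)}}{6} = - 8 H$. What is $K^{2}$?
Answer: $396$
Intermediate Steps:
$t{\left(H \right)} = - 48 H$ ($t{\left(H \right)} = 6 \left(- 8 H\right) = - 48 H$)
$K = 6 \sqrt{11}$ ($K = \sqrt{60 - -336} = \sqrt{60 + 336} = \sqrt{396} = 6 \sqrt{11} \approx 19.9$)
$K^{2} = \left(6 \sqrt{11}\right)^{2} = 396$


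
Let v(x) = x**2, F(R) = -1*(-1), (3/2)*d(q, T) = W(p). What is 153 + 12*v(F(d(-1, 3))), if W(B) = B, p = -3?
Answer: 165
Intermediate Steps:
d(q, T) = -2 (d(q, T) = (2/3)*(-3) = -2)
F(R) = 1
153 + 12*v(F(d(-1, 3))) = 153 + 12*1**2 = 153 + 12*1 = 153 + 12 = 165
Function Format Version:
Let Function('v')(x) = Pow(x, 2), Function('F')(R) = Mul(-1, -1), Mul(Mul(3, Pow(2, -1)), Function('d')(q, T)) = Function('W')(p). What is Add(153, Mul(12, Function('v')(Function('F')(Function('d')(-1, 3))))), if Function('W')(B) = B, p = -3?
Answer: 165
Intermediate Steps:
Function('d')(q, T) = -2 (Function('d')(q, T) = Mul(Rational(2, 3), -3) = -2)
Function('F')(R) = 1
Add(153, Mul(12, Function('v')(Function('F')(Function('d')(-1, 3))))) = Add(153, Mul(12, Pow(1, 2))) = Add(153, Mul(12, 1)) = Add(153, 12) = 165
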